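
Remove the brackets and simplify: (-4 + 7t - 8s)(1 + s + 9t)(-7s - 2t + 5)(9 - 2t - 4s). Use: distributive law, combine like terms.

(-4 + 7t - 8s)(1 + s + 9t)(-7s - 2t + 5)(9 - 2t - 4s)
= (-4 - 4s - 36t + 7t + 7st + 63t^2 - 8s - 8s^2 - 72st)(-7s - 2t + 5)(9 - 2t - 4s)    [distributive law]
= (-4 - 12s - 29t - 65st + 63t^2 - 8s^2)(-7s - 2t + 5)(9 - 2t - 4s)    [combine like terms]
= (28s + 8t - 20 + 84s^2 + 24st - 60s + 203st + 58t^2 - 145t + 455s^2t + 130st^2 - 325st - 441st^2 - 126t^3 + 315t^2 + 56s^3 + 16s^2t - 40s^2)(9 - 2t - 4s)    [distributive law]
= (-32s - 137t - 20 + 44s^2 - 98st + 373t^2 + 471s^2t - 311st^2 - 126t^3 + 56s^3)(9 - 2t - 4s)    [combine like terms]
= -288s + 64st + 128s^2 - 1233t + 274t^2 + 548st - 180 + 40t + 80s + 396s^2 - 88s^2t - 176s^3 - 882st + 196st^2 + 392s^2t + 3357t^2 - 746t^3 - 1492st^2 + 4239s^2t - 942s^2t^2 - 1884s^3t - 2799st^2 + 622st^3 + 1244s^2t^2 - 1134t^3 + 252t^4 + 504st^3 + 504s^3 - 112s^3t - 224s^4    [distributive law]
= -208s - 270st + 524s^2 - 1193t + 3631t^2 - 180 + 4543s^2t + 328s^3 - 4095st^2 - 1880t^3 + 302s^2t^2 - 1996s^3t + 1126st^3 + 252t^4 - 224s^4    [combine like terms]

-208s - 270st + 524s^2 - 1193t + 3631t^2 - 180 + 4543s^2t + 328s^3 - 4095st^2 - 1880t^3 + 302s^2t^2 - 1996s^3t + 1126st^3 + 252t^4 - 224s^4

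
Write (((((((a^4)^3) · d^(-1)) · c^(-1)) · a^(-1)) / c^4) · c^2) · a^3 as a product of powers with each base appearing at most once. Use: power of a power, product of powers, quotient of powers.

(((((((a^4)^3) · d^(-1)) · c^(-1)) · a^(-1)) / c^4) · c^2) · a^3
= (((((a^12 · d^(-1)) · c^(-1)) · a^(-1)) / c^4) · c^2) · a^3    [power of a power]
= a^14c^(-3)d^(-1)    [quotient of powers; product of powers]

a^14c^(-3)d^(-1)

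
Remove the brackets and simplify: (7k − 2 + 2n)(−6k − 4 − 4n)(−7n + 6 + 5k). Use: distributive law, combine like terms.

94k²n − 332k² − 210k³ − 128kn − 56k + 240kn² − 56n + 48 + 56n³ − 48n²

(7k − 2 + 2n)(−6k − 4 − 4n)(−7n + 6 + 5k)
= (−42k² − 28k − 28kn + 12k + 8 + 8n − 12kn − 8n − 8n²)(−7n + 6 + 5k)    [distributive law]
= (−42k² − 16k − 40kn + 8 − 8n²)(−7n + 6 + 5k)    [combine like terms]
= 294k²n − 252k² − 210k³ + 112kn − 96k − 80k² + 280kn² − 240kn − 200k²n − 56n + 48 + 40k + 56n³ − 48n² − 40kn²    [distributive law]
= 94k²n − 332k² − 210k³ − 128kn − 56k + 240kn² − 56n + 48 + 56n³ − 48n²    [combine like terms]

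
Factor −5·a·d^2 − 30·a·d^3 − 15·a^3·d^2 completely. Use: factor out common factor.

−5·a·d^2 − 30·a·d^3 − 15·a^3·d^2
= 5(−a·d^2 − 6·a·d^3 − 3·a^3·d^2)    [factor out 5]
= 5·a·d^2(−1 − 6·d − 3·a^2)    [factor out a·d^2]

5·a·d^2(−1 − 6·d − 3·a^2)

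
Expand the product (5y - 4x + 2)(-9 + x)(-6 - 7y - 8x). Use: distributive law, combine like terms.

396y + 315y^2 + 64xy - 35xy^2 - 12x^2y - 84x - 280x^2 + 32x^3 + 108

(5y - 4x + 2)(-9 + x)(-6 - 7y - 8x)
= (-45y + 5xy + 36x - 4x^2 - 18 + 2x)(-6 - 7y - 8x)    [distributive law]
= (-45y + 5xy + 38x - 4x^2 - 18)(-6 - 7y - 8x)    [combine like terms]
= 270y + 315y^2 + 360xy - 30xy - 35xy^2 - 40x^2y - 228x - 266xy - 304x^2 + 24x^2 + 28x^2y + 32x^3 + 108 + 126y + 144x    [distributive law]
= 396y + 315y^2 + 64xy - 35xy^2 - 12x^2y - 84x - 280x^2 + 32x^3 + 108    [combine like terms]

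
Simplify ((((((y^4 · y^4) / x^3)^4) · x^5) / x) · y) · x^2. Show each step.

((((((y^4 · y^4) / x^3)^4) · x^5) / x) · y) · x^2
= ((((((y^4 · y^4)^4) / ((x^3)^4)) · x^5) / x) · y) · x^2    [power of a quotient]
= (((((((y^4)^4) · ((y^4)^4)) / ((x^3)^4)) · x^5) / x) · y) · x^2    [power of a product]
= (((((y^16 · ((y^4)^4)) / ((x^3)^4)) · x^5) / x) · y) · x^2    [power of a power]
= (((((y^16 · y^16) / ((x^3)^4)) · x^5) / x) · y) · x^2    [power of a power]
= ((((y^32 / ((x^3)^4)) · x^5) / x) · y) · x^2    [product of powers]
= ((((y^32 / x^12) · x^5) / x) · y) · x^2    [power of a power]
= x^(-6)y^33    [quotient of powers; product of powers]

x^(-6)y^33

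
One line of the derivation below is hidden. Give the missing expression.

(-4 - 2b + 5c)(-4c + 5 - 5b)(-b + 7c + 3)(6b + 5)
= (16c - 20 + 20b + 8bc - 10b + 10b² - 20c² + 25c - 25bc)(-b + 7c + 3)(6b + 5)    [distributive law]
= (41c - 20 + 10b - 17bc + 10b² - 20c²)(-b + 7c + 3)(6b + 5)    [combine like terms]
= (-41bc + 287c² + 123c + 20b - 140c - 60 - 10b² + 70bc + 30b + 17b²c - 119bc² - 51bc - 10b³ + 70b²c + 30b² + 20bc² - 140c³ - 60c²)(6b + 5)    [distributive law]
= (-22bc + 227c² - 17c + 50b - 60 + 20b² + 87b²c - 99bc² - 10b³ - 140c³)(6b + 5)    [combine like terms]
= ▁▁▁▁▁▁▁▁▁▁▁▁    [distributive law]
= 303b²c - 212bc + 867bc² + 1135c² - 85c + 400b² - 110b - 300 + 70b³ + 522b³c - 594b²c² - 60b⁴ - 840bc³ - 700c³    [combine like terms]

Applying distributive law to the line above:

-132b²c - 110bc + 1362bc² + 1135c² - 102bc - 85c + 300b² + 250b - 360b - 300 + 120b³ + 100b² + 522b³c + 435b²c - 594b²c² - 495bc² - 60b⁴ - 50b³ - 840bc³ - 700c³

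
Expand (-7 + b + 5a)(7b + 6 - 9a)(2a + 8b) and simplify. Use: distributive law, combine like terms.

658ab - 344b² - 84a - 336b + 186a² + 222ab² + 56b³ - 308a²b - 90a³

(-7 + b + 5a)(7b + 6 - 9a)(2a + 8b)
= (-49b - 42 + 63a + 7b² + 6b - 9ab + 35ab + 30a - 45a²)(2a + 8b)    [distributive law]
= (-43b - 42 + 93a + 7b² + 26ab - 45a²)(2a + 8b)    [combine like terms]
= -86ab - 344b² - 84a - 336b + 186a² + 744ab + 14ab² + 56b³ + 52a²b + 208ab² - 90a³ - 360a²b    [distributive law]
= 658ab - 344b² - 84a - 336b + 186a² + 222ab² + 56b³ - 308a²b - 90a³    [combine like terms]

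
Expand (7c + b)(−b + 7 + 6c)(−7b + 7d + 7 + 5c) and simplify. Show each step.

2b²c − 7bcd − 315bc − 299bc² + 343cd + 343c + 539c² + 294c²d + 210c³ + 7b³ − 7b²d − 56b² + 49bd + 49b

(7c + b)(−b + 7 + 6c)(−7b + 7d + 7 + 5c)
= (−7bc + 49c + 42c² − b² + 7b + 6bc)(−7b + 7d + 7 + 5c)    [distributive law]
= (−bc + 49c + 42c² − b² + 7b)(−7b + 7d + 7 + 5c)    [combine like terms]
= 7b²c − 7bcd − 7bc − 5bc² − 343bc + 343cd + 343c + 245c² − 294bc² + 294c²d + 294c² + 210c³ + 7b³ − 7b²d − 7b² − 5b²c − 49b² + 49bd + 49b + 35bc    [distributive law]
= 2b²c − 7bcd − 315bc − 299bc² + 343cd + 343c + 539c² + 294c²d + 210c³ + 7b³ − 7b²d − 56b² + 49bd + 49b    [combine like terms]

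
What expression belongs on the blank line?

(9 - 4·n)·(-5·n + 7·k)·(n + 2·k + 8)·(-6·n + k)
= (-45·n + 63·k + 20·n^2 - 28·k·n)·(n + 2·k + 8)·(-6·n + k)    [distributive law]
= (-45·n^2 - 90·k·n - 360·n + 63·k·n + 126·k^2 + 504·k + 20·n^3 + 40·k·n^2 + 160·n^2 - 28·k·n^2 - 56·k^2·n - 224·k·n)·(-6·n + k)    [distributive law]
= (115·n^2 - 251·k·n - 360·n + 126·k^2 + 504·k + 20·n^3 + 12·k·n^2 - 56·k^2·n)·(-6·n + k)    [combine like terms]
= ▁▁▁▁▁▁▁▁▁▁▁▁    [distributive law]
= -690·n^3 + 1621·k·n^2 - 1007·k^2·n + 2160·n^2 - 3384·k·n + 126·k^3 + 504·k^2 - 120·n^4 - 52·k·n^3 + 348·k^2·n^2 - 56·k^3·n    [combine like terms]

By distributive law:

-690·n^3 + 115·k·n^2 + 1506·k·n^2 - 251·k^2·n + 2160·n^2 - 360·k·n - 756·k^2·n + 126·k^3 - 3024·k·n + 504·k^2 - 120·n^4 + 20·k·n^3 - 72·k·n^3 + 12·k^2·n^2 + 336·k^2·n^2 - 56·k^3·n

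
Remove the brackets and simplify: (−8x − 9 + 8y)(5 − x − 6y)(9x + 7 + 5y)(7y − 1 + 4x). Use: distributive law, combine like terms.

(−8x − 9 + 8y)(5 − x − 6y)(9x + 7 + 5y)(7y − 1 + 4x)
= (−40x + 8x² + 48xy − 45 + 9x + 54y + 40y − 8xy − 48y²)(9x + 7 + 5y)(7y − 1 + 4x)    [distributive law]
= (−31x + 8x² + 40xy − 45 + 94y − 48y²)(9x + 7 + 5y)(7y − 1 + 4x)    [combine like terms]
= (−279x² − 217x − 155xy + 72x³ + 56x² + 40x²y + 360x²y + 280xy + 200xy² − 405x − 315 − 225y + 846xy + 658y + 470y² − 432xy² − 336y² − 240y³)(7y − 1 + 4x)    [distributive law]
= (−223x² − 622x + 971xy + 72x³ + 400x²y − 232xy² − 315 + 433y + 134y² − 240y³)(7y − 1 + 4x)    [combine like terms]
= −1561x²y + 223x² − 892x³ − 4354xy + 622x − 2488x² + 6797xy² − 971xy + 3884x²y + 504x³y − 72x³ + 288x⁴ + 2800x²y² − 400x²y + 1600x³y − 1624xy³ + 232xy² − 928x²y² − 2205y + 315 − 1260x + 3031y² − 433y + 1732xy + 938y³ − 134y² + 536xy² − 1680y⁴ + 240y³ − 960xy³    [distributive law]
= 1923x²y − 2265x² − 964x³ − 3593xy − 638x + 7565xy² + 2104x³y + 288x⁴ + 1872x²y² − 2584xy³ − 2638y + 315 + 2897y² + 1178y³ − 1680y⁴    [combine like terms]

1923x²y − 2265x² − 964x³ − 3593xy − 638x + 7565xy² + 2104x³y + 288x⁴ + 1872x²y² − 2584xy³ − 2638y + 315 + 2897y² + 1178y³ − 1680y⁴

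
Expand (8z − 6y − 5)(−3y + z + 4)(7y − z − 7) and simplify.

−228y^2z + 86yz^2 + 408yz − 8z^3 − 83z^2 − 169z + 126y^3 − 189y^2 − 77y + 140

(8z − 6y − 5)(−3y + z + 4)(7y − z − 7)
= (−24yz + 8z^2 + 32z + 18y^2 − 6yz − 24y + 15y − 5z − 20)(7y − z − 7)    [distributive law]
= (−30yz + 8z^2 + 27z + 18y^2 − 9y − 20)(7y − z − 7)    [combine like terms]
= −210y^2z + 30yz^2 + 210yz + 56yz^2 − 8z^3 − 56z^2 + 189yz − 27z^2 − 189z + 126y^3 − 18y^2z − 126y^2 − 63y^2 + 9yz + 63y − 140y + 20z + 140    [distributive law]
= −228y^2z + 86yz^2 + 408yz − 8z^3 − 83z^2 − 169z + 126y^3 − 189y^2 − 77y + 140    [combine like terms]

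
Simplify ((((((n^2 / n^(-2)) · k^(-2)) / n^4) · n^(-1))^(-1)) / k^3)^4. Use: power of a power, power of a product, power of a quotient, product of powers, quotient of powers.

k^(-4)n^4

((((((n^2 / n^(-2)) · k^(-2)) / n^4) · n^(-1))^(-1)) / k^3)^4
= ((((((n^2 / n^(-2)) · k^(-2)) / n^4) · n^(-1))^(-1))^4) / ((k^3)^4)    [power of a quotient]
= (((((n^2 / n^(-2)) · k^(-2)) / n^4) · n^(-1))^(-4)) / ((k^3)^4)    [power of a power]
= (((((n^2 / n^(-2)) · k^(-2)) / n^4)^(-4)) · ((n^(-1))^(-4))) / ((k^3)^4)    [power of a product]
= (((((n^2 / n^(-2)) · k^(-2))^(-4)) / ((n^4)^(-4))) · ((n^(-1))^(-4))) / ((k^3)^4)    [power of a quotient]
= (((((n^2 / n^(-2))^(-4)) · ((k^(-2))^(-4))) / ((n^4)^(-4))) · ((n^(-1))^(-4))) / ((k^3)^4)    [power of a product]
= ((((((n^2)^(-4)) / ((n^(-2))^(-4))) · ((k^(-2))^(-4))) / ((n^4)^(-4))) · ((n^(-1))^(-4))) / ((k^3)^4)    [power of a quotient]
= ((((n^(-8) / ((n^(-2))^(-4))) · ((k^(-2))^(-4))) / ((n^4)^(-4))) · ((n^(-1))^(-4))) / ((k^3)^4)    [power of a power]
= ((((n^(-8) / n^8) · ((k^(-2))^(-4))) / ((n^4)^(-4))) · ((n^(-1))^(-4))) / ((k^3)^4)    [power of a power]
= (((n^(-16) · ((k^(-2))^(-4))) / ((n^4)^(-4))) · ((n^(-1))^(-4))) / ((k^3)^4)    [quotient of powers]
= (((n^(-16) · k^8) / ((n^4)^(-4))) · ((n^(-1))^(-4))) / ((k^3)^4)    [power of a power]
= (((n^(-16) · k^8) / n^(-16)) · ((n^(-1))^(-4))) / ((k^3)^4)    [power of a power]
= (((n^(-16) · k^8) / n^(-16)) · n^4) / ((k^3)^4)    [power of a power]
= (((n^(-16) · k^8) / n^(-16)) · n^4) / k^12    [power of a power]
= k^(-4)n^4    [quotient of powers; product of powers]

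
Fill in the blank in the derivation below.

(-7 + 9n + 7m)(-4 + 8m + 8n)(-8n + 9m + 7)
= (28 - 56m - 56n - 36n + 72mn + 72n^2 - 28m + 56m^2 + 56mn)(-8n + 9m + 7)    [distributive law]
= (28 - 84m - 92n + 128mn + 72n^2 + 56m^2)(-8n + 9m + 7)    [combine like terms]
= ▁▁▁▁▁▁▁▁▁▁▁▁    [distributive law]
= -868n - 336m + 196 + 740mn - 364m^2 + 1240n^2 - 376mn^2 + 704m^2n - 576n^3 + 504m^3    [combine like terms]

Applying distributive law to the line above:

-224n + 252m + 196 + 672mn - 756m^2 - 588m + 736n^2 - 828mn - 644n - 1024mn^2 + 1152m^2n + 896mn - 576n^3 + 648mn^2 + 504n^2 - 448m^2n + 504m^3 + 392m^2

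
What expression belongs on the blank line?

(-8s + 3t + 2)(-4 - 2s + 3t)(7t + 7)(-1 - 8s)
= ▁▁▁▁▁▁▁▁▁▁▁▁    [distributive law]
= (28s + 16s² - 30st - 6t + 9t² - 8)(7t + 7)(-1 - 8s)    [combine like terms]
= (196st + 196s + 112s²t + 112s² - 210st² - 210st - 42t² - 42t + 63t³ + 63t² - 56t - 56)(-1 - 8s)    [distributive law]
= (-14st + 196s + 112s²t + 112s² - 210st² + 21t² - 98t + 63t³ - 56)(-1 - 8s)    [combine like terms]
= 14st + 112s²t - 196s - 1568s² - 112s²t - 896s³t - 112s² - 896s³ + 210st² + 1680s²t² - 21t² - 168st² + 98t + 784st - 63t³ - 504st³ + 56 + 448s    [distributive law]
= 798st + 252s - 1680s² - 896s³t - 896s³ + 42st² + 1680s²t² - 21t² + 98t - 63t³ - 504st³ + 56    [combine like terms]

By distributive law:

(32s + 16s² - 24st - 12t - 6st + 9t² - 8 - 4s + 6t)(7t + 7)(-1 - 8s)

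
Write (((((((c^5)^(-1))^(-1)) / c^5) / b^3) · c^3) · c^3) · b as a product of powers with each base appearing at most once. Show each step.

(((((((c^5)^(-1))^(-1)) / c^5) / b^3) · c^3) · c^3) · b
= ((((((c^5)^1) / c^5) / b^3) · c^3) · c^3) · b    [power of a power]
= ((((c^5 / c^5) / b^3) · c^3) · c^3) · b    [power of a power]
= (((c^0 / b^3) · c^3) · c^3) · b    [quotient of powers]
= b^(-2)·c^6    [quotient of powers; product of powers]

b^(-2)·c^6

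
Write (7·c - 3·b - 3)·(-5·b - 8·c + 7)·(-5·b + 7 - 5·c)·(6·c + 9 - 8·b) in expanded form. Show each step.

(7·c - 3·b - 3)·(-5·b - 8·c + 7)·(-5·b + 7 - 5·c)·(6·c + 9 - 8·b)
= (-35·b·c - 56·c^2 + 49·c + 15·b^2 + 24·b·c - 21·b + 15·b + 24·c - 21)·(-5·b + 7 - 5·c)·(6·c + 9 - 8·b)    [distributive law]
= (-11·b·c - 56·c^2 + 73·c + 15·b^2 - 6·b - 21)·(-5·b + 7 - 5·c)·(6·c + 9 - 8·b)    [combine like terms]
= (55·b^2·c - 77·b·c + 55·b·c^2 + 280·b·c^2 - 392·c^2 + 280·c^3 - 365·b·c + 511·c - 365·c^2 - 75·b^3 + 105·b^2 - 75·b^2·c + 30·b^2 - 42·b + 30·b·c + 105·b - 147 + 105·c)·(6·c + 9 - 8·b)    [distributive law]
= (-20·b^2·c - 412·b·c + 335·b·c^2 - 757·c^2 + 280·c^3 + 616·c - 75·b^3 + 135·b^2 + 63·b - 147)·(6·c + 9 - 8·b)    [combine like terms]
= -120·b^2·c^2 - 180·b^2·c + 160·b^3·c - 2472·b·c^2 - 3708·b·c + 3296·b^2·c + 2010·b·c^3 + 3015·b·c^2 - 2680·b^2·c^2 - 4542·c^3 - 6813·c^2 + 6056·b·c^2 + 1680·c^4 + 2520·c^3 - 2240·b·c^3 + 3696·c^2 + 5544·c - 4928·b·c - 450·b^3·c - 675·b^3 + 600·b^4 + 810·b^2·c + 1215·b^2 - 1080·b^3 + 378·b·c + 567·b - 504·b^2 - 882·c - 1323 + 1176·b    [distributive law]
= -2800·b^2·c^2 + 3926·b^2·c - 290·b^3·c + 6599·b·c^2 - 8258·b·c - 230·b·c^3 - 2022·c^3 - 3117·c^2 + 1680·c^4 + 4662·c - 1755·b^3 + 600·b^4 + 711·b^2 + 1743·b - 1323    [combine like terms]

-2800·b^2·c^2 + 3926·b^2·c - 290·b^3·c + 6599·b·c^2 - 8258·b·c - 230·b·c^3 - 2022·c^3 - 3117·c^2 + 1680·c^4 + 4662·c - 1755·b^3 + 600·b^4 + 711·b^2 + 1743·b - 1323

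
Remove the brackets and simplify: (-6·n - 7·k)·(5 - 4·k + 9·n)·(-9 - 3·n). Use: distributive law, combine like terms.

(-6·n - 7·k)·(5 - 4·k + 9·n)·(-9 - 3·n)
= (-30·n + 24·k·n - 54·n^2 - 35·k + 28·k^2 - 63·k·n)·(-9 - 3·n)    [distributive law]
= (-30·n - 39·k·n - 54·n^2 - 35·k + 28·k^2)·(-9 - 3·n)    [combine like terms]
= 270·n + 90·n^2 + 351·k·n + 117·k·n^2 + 486·n^2 + 162·n^3 + 315·k + 105·k·n - 252·k^2 - 84·k^2·n    [distributive law]
= 270·n + 576·n^2 + 456·k·n + 117·k·n^2 + 162·n^3 + 315·k - 252·k^2 - 84·k^2·n    [combine like terms]

270·n + 576·n^2 + 456·k·n + 117·k·n^2 + 162·n^3 + 315·k - 252·k^2 - 84·k^2·n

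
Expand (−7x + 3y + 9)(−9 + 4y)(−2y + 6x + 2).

−128xy + 378x^2 − 360x + 128xy^2 − 168x^2y + 6y^2 + 180y − 24y^3 − 162

(−7x + 3y + 9)(−9 + 4y)(−2y + 6x + 2)
= (63x − 28xy − 27y + 12y^2 − 81 + 36y)(−2y + 6x + 2)    [distributive law]
= (63x − 28xy + 9y + 12y^2 − 81)(−2y + 6x + 2)    [combine like terms]
= −126xy + 378x^2 + 126x + 56xy^2 − 168x^2y − 56xy − 18y^2 + 54xy + 18y − 24y^3 + 72xy^2 + 24y^2 + 162y − 486x − 162    [distributive law]
= −128xy + 378x^2 − 360x + 128xy^2 − 168x^2y + 6y^2 + 180y − 24y^3 − 162    [combine like terms]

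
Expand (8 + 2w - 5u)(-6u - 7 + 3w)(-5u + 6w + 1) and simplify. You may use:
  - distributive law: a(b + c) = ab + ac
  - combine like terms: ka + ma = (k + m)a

95u² - 155uw + 267u - 326w - 56 + 66w² + 315u²w - 192uw² + 36w³ - 150u³

(8 + 2w - 5u)(-6u - 7 + 3w)(-5u + 6w + 1)
= (-48u - 56 + 24w - 12uw - 14w + 6w² + 30u² + 35u - 15uw)(-5u + 6w + 1)    [distributive law]
= (-13u - 56 + 10w - 27uw + 6w² + 30u²)(-5u + 6w + 1)    [combine like terms]
= 65u² - 78uw - 13u + 280u - 336w - 56 - 50uw + 60w² + 10w + 135u²w - 162uw² - 27uw - 30uw² + 36w³ + 6w² - 150u³ + 180u²w + 30u²    [distributive law]
= 95u² - 155uw + 267u - 326w - 56 + 66w² + 315u²w - 192uw² + 36w³ - 150u³    [combine like terms]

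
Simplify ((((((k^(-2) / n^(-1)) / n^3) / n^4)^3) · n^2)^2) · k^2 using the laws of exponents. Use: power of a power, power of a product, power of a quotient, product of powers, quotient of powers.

k^(-10)n^(-32)

((((((k^(-2) / n^(-1)) / n^3) / n^4)^3) · n^2)^2) · k^2
= ((((((k^(-2) / n^(-1)) / n^3) / n^4)^3)^2) · ((n^2)^2)) · k^2    [power of a product]
= (((((k^(-2) / n^(-1)) / n^3) / n^4)^6) · ((n^2)^2)) · k^2    [power of a power]
= (((((k^(-2) / n^(-1)) / n^3)^6) / ((n^4)^6)) · ((n^2)^2)) · k^2    [power of a quotient]
= (((((k^(-2) / n^(-1))^6) / ((n^3)^6)) / ((n^4)^6)) · ((n^2)^2)) · k^2    [power of a quotient]
= ((((((k^(-2))^6) / ((n^(-1))^6)) / ((n^3)^6)) / ((n^4)^6)) · ((n^2)^2)) · k^2    [power of a quotient]
= ((((k^(-12) / ((n^(-1))^6)) / ((n^3)^6)) / ((n^4)^6)) · ((n^2)^2)) · k^2    [power of a power]
= ((((k^(-12) / n^(-6)) / ((n^3)^6)) / ((n^4)^6)) · ((n^2)^2)) · k^2    [power of a power]
= ((((k^(-12) / n^(-6)) / n^18) / ((n^4)^6)) · ((n^2)^2)) · k^2    [power of a power]
= ((((k^(-12) / n^(-6)) / n^18) / n^24) · ((n^2)^2)) · k^2    [power of a power]
= ((((k^(-12) / n^(-6)) / n^18) / n^24) · n^4) · k^2    [power of a power]
= k^(-10)n^(-32)    [quotient of powers; product of powers]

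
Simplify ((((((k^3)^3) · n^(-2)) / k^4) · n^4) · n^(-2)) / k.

k^4

((((((k^3)^3) · n^(-2)) / k^4) · n^4) · n^(-2)) / k
= ((((k^9 · n^(-2)) / k^4) · n^4) · n^(-2)) / k    [power of a power]
= k^4    [quotient of powers; product of powers]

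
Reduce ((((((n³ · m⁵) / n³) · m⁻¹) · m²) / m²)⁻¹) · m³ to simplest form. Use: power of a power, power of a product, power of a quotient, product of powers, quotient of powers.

((((((n³ · m⁵) / n³) · m⁻¹) · m²) / m²)⁻¹) · m³
= ((((((n³ · m⁵) / n³) · m⁻¹) · m²)⁻¹) / ((m²)⁻¹)) · m³    [power of a quotient]
= ((((((n³ · m⁵) / n³) · m⁻¹)⁻¹) · ((m²)⁻¹)) / ((m²)⁻¹)) · m³    [power of a product]
= ((((((n³ · m⁵) / n³)⁻¹) · ((m⁻¹)⁻¹)) · ((m²)⁻¹)) / ((m²)⁻¹)) · m³    [power of a product]
= ((((((n³ · m⁵)⁻¹) / ((n³)⁻¹)) · ((m⁻¹)⁻¹)) · ((m²)⁻¹)) / ((m²)⁻¹)) · m³    [power of a quotient]
= (((((((n³)⁻¹) · ((m⁵)⁻¹)) / ((n³)⁻¹)) · ((m⁻¹)⁻¹)) · ((m²)⁻¹)) / ((m²)⁻¹)) · m³    [power of a product]
= (((((n⁻³ · ((m⁵)⁻¹)) / ((n³)⁻¹)) · ((m⁻¹)⁻¹)) · ((m²)⁻¹)) / ((m²)⁻¹)) · m³    [power of a power]
= (((((n⁻³ · m⁻⁵) / ((n³)⁻¹)) · ((m⁻¹)⁻¹)) · ((m²)⁻¹)) / ((m²)⁻¹)) · m³    [power of a power]
= (((((n⁻³ · m⁻⁵) / n⁻³) · ((m⁻¹)⁻¹)) · ((m²)⁻¹)) / ((m²)⁻¹)) · m³    [power of a power]
= (((((n⁻³ · m⁻⁵) / n⁻³) · m) · ((m²)⁻¹)) / ((m²)⁻¹)) · m³    [power of a power]
= (((((n⁻³ · m⁻⁵) / n⁻³) · m) · m⁻²) / ((m²)⁻¹)) · m³    [power of a power]
= (((((n⁻³ · m⁻⁵) / n⁻³) · m) · m⁻²) / m⁻²) · m³    [power of a power]
= m⁻¹    [quotient of powers; product of powers]

m⁻¹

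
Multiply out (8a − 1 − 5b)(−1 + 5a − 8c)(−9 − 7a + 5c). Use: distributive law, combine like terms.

(8a − 1 − 5b)(−1 + 5a − 8c)(−9 − 7a + 5c)
= (−8a + 40a^2 − 64ac + 1 − 5a + 8c + 5b − 25ab + 40bc)(−9 − 7a + 5c)    [distributive law]
= (−13a + 40a^2 − 64ac + 1 + 8c + 5b − 25ab + 40bc)(−9 − 7a + 5c)    [combine like terms]
= 117a + 91a^2 − 65ac − 360a^2 − 280a^3 + 200a^2c + 576ac + 448a^2c − 320ac^2 − 9 − 7a + 5c − 72c − 56ac + 40c^2 − 45b − 35ab + 25bc + 225ab + 175a^2b − 125abc − 360bc − 280abc + 200bc^2    [distributive law]
= 110a − 269a^2 + 455ac − 280a^3 + 648a^2c − 320ac^2 − 9 − 67c + 40c^2 − 45b + 190ab − 335bc + 175a^2b − 405abc + 200bc^2    [combine like terms]

110a − 269a^2 + 455ac − 280a^3 + 648a^2c − 320ac^2 − 9 − 67c + 40c^2 − 45b + 190ab − 335bc + 175a^2b − 405abc + 200bc^2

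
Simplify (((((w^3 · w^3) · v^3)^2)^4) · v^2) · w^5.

(((((w^3 · w^3) · v^3)^2)^4) · v^2) · w^5
= ((((w^3 · w^3) · v^3)^8) · v^2) · w^5    [power of a power]
= ((((w^3 · w^3)^8) · ((v^3)^8)) · v^2) · w^5    [power of a product]
= (((((w^3)^8) · ((w^3)^8)) · ((v^3)^8)) · v^2) · w^5    [power of a product]
= (((w^24 · ((w^3)^8)) · ((v^3)^8)) · v^2) · w^5    [power of a power]
= (((w^24 · w^24) · ((v^3)^8)) · v^2) · w^5    [power of a power]
= ((w^48 · ((v^3)^8)) · v^2) · w^5    [product of powers]
= ((w^48 · v^24) · v^2) · w^5    [power of a power]
= v^26w^53    [product of powers]

v^26w^53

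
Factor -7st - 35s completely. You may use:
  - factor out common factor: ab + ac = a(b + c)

7s(-t - 5)

-7st - 35s
= 7(-st - 5s)    [factor out 7]
= 7s(-t - 5)    [factor out s]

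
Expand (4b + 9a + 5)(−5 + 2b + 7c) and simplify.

−10b + 8b^2 + 28bc − 45a + 18ab + 63ac − 25 + 35c

(4b + 9a + 5)(−5 + 2b + 7c)
= −20b + 8b^2 + 28bc − 45a + 18ab + 63ac − 25 + 10b + 35c    [distributive law]
= −10b + 8b^2 + 28bc − 45a + 18ab + 63ac − 25 + 35c    [combine like terms]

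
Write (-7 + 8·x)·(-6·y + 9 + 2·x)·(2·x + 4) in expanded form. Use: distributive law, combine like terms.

(-7 + 8·x)·(-6·y + 9 + 2·x)·(2·x + 4)
= (42·y - 63 - 14·x - 48·x·y + 72·x + 16·x^2)·(2·x + 4)    [distributive law]
= (42·y - 63 + 58·x - 48·x·y + 16·x^2)·(2·x + 4)    [combine like terms]
= 84·x·y + 168·y - 126·x - 252 + 116·x^2 + 232·x - 96·x^2·y - 192·x·y + 32·x^3 + 64·x^2    [distributive law]
= -108·x·y + 168·y + 106·x - 252 + 180·x^2 - 96·x^2·y + 32·x^3    [combine like terms]

-108·x·y + 168·y + 106·x - 252 + 180·x^2 - 96·x^2·y + 32·x^3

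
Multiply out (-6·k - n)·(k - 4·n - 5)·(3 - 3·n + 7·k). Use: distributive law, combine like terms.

192·k^2 + 179·k^2·n - 42·k^3 + 14·k·n - 41·k·n^2 + 90·k - 3·n^2 - 12·n^3 + 15·n

(-6·k - n)·(k - 4·n - 5)·(3 - 3·n + 7·k)
= (-6·k^2 + 24·k·n + 30·k - k·n + 4·n^2 + 5·n)·(3 - 3·n + 7·k)    [distributive law]
= (-6·k^2 + 23·k·n + 30·k + 4·n^2 + 5·n)·(3 - 3·n + 7·k)    [combine like terms]
= -18·k^2 + 18·k^2·n - 42·k^3 + 69·k·n - 69·k·n^2 + 161·k^2·n + 90·k - 90·k·n + 210·k^2 + 12·n^2 - 12·n^3 + 28·k·n^2 + 15·n - 15·n^2 + 35·k·n    [distributive law]
= 192·k^2 + 179·k^2·n - 42·k^3 + 14·k·n - 41·k·n^2 + 90·k - 3·n^2 - 12·n^3 + 15·n    [combine like terms]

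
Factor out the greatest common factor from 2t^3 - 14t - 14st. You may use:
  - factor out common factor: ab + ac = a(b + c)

2t(t^2 - 7 - 7s)

2t^3 - 14t - 14st
= 2(t^3 - 7t - 7st)    [factor out 2]
= 2t(t^2 - 7 - 7s)    [factor out t]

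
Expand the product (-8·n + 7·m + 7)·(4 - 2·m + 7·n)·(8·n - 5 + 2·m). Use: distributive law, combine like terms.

(-8·n + 7·m + 7)·(4 - 2·m + 7·n)·(8·n - 5 + 2·m)
= (-32·n + 16·m·n - 56·n² + 28·m - 14·m² + 49·m·n + 28 - 14·m + 49·n)·(8·n - 5 + 2·m)    [distributive law]
= (17·n + 65·m·n - 56·n² + 14·m - 14·m² + 28)·(8·n - 5 + 2·m)    [combine like terms]
= 136·n² - 85·n + 34·m·n + 520·m·n² - 325·m·n + 130·m²·n - 448·n³ + 280·n² - 112·m·n² + 112·m·n - 70·m + 28·m² - 112·m²·n + 70·m² - 28·m³ + 224·n - 140 + 56·m    [distributive law]
= 416·n² + 139·n - 179·m·n + 408·m·n² + 18·m²·n - 448·n³ - 14·m + 98·m² - 28·m³ - 140    [combine like terms]

416·n² + 139·n - 179·m·n + 408·m·n² + 18·m²·n - 448·n³ - 14·m + 98·m² - 28·m³ - 140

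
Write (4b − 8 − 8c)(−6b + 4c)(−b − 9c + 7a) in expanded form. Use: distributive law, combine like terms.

24b^3 + 152b^2c − 168ab^2 − 544bc^2 + 448abc − 48b^2 − 400bc + 336ab + 288c^2 − 224ac + 288c^3 − 224ac^2

(4b − 8 − 8c)(−6b + 4c)(−b − 9c + 7a)
= (−24b^2 + 16bc + 48b − 32c + 48bc − 32c^2)(−b − 9c + 7a)    [distributive law]
= (−24b^2 + 64bc + 48b − 32c − 32c^2)(−b − 9c + 7a)    [combine like terms]
= 24b^3 + 216b^2c − 168ab^2 − 64b^2c − 576bc^2 + 448abc − 48b^2 − 432bc + 336ab + 32bc + 288c^2 − 224ac + 32bc^2 + 288c^3 − 224ac^2    [distributive law]
= 24b^3 + 152b^2c − 168ab^2 − 544bc^2 + 448abc − 48b^2 − 400bc + 336ab + 288c^2 − 224ac + 288c^3 − 224ac^2    [combine like terms]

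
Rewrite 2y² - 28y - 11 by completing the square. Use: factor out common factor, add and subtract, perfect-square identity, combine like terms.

2y² - 28y - 11
= 2(y² - 14y) - 11    [factor out 2 from the y-terms]
= 2(y² - 14y + 49 - 49) - 11    [add and subtract 49 inside the bracket]
= 2(y - 7)² - 98 - 11    [perfect-square identity]
= 2(y - 7)² - 109    [combine constants]

2(y - 7)² - 109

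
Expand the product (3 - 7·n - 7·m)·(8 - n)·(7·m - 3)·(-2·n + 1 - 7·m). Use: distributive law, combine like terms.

(3 - 7·n - 7·m)·(8 - n)·(7·m - 3)·(-2·n + 1 - 7·m)
= (24 - 3·n - 56·n + 7·n² - 56·m + 7·m·n)·(7·m - 3)·(-2·n + 1 - 7·m)    [distributive law]
= (24 - 59·n + 7·n² - 56·m + 7·m·n)·(7·m - 3)·(-2·n + 1 - 7·m)    [combine like terms]
= (168·m - 72 - 413·m·n + 177·n + 49·m·n² - 21·n² - 392·m² + 168·m + 49·m²·n - 21·m·n)·(-2·n + 1 - 7·m)    [distributive law]
= (336·m - 72 - 434·m·n + 177·n + 49·m·n² - 21·n² - 392·m² + 49·m²·n)·(-2·n + 1 - 7·m)    [combine like terms]
= -672·m·n + 336·m - 2352·m² + 144·n - 72 + 504·m + 868·m·n² - 434·m·n + 3038·m²·n - 354·n² + 177·n - 1239·m·n - 98·m·n³ + 49·m·n² - 343·m²·n² + 42·n³ - 21·n² + 147·m·n² + 784·m²·n - 392·m² + 2744·m³ - 98·m²·n² + 49·m²·n - 343·m³·n    [distributive law]
= -2345·m·n + 840·m - 2744·m² + 321·n - 72 + 1064·m·n² + 3871·m²·n - 375·n² - 98·m·n³ - 441·m²·n² + 42·n³ + 2744·m³ - 343·m³·n    [combine like terms]

-2345·m·n + 840·m - 2744·m² + 321·n - 72 + 1064·m·n² + 3871·m²·n - 375·n² - 98·m·n³ - 441·m²·n² + 42·n³ + 2744·m³ - 343·m³·n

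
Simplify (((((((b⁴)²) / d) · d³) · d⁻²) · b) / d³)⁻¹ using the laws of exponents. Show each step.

(((((((b⁴)²) / d) · d³) · d⁻²) · b) / d³)⁻¹
= (((((((b⁴)²) / d) · d³) · d⁻²) · b)⁻¹) / ((d³)⁻¹)    [power of a quotient]
= (((((((b⁴)²) / d) · d³) · d⁻²)⁻¹) · (b⁻¹)) / ((d³)⁻¹)    [power of a product]
= (((((((b⁴)²) / d) · d³)⁻¹) · ((d⁻²)⁻¹)) · (b⁻¹)) / ((d³)⁻¹)    [power of a product]
= (((((((b⁴)²) / d)⁻¹) · ((d³)⁻¹)) · ((d⁻²)⁻¹)) · (b⁻¹)) / ((d³)⁻¹)    [power of a product]
= (((((((b⁴)²)⁻¹) / (d⁻¹)) · ((d³)⁻¹)) · ((d⁻²)⁻¹)) · (b⁻¹)) / ((d³)⁻¹)    [power of a quotient]
= ((((((b⁴)⁻²) / (d⁻¹)) · ((d³)⁻¹)) · ((d⁻²)⁻¹)) · (b⁻¹)) / ((d³)⁻¹)    [power of a power]
= ((((b⁻⁸ / (d⁻¹)) · ((d³)⁻¹)) · ((d⁻²)⁻¹)) · (b⁻¹)) / ((d³)⁻¹)    [power of a power]
= ((((b⁻⁸ / d⁻¹) · d⁻³) · ((d⁻²)⁻¹)) · (b⁻¹)) / ((d³)⁻¹)    [power of a power]
= ((((b⁻⁸ / d⁻¹) · d⁻³) · d²) · (b⁻¹)) / ((d³)⁻¹)    [power of a power]
= ((((b⁻⁸ / d⁻¹) · d⁻³) · d²) · b⁻¹) / d⁻³    [power of a power]
= b⁻⁹d³    [quotient of powers; product of powers]

b⁻⁹d³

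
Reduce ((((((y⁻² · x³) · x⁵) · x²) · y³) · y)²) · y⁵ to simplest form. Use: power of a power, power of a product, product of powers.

x²⁰·y⁹

((((((y⁻² · x³) · x⁵) · x²) · y³) · y)²) · y⁵
= ((((((y⁻² · x³) · x⁵) · x²) · y³)²) · (y²)) · y⁵    [power of a product]
= ((((((y⁻² · x³) · x⁵) · x²)²) · ((y³)²)) · (y²)) · y⁵    [power of a product]
= ((((((y⁻² · x³) · x⁵)²) · ((x²)²)) · ((y³)²)) · (y²)) · y⁵    [power of a product]
= ((((((y⁻² · x³)²) · ((x⁵)²)) · ((x²)²)) · ((y³)²)) · (y²)) · y⁵    [power of a product]
= (((((((y⁻²)²) · ((x³)²)) · ((x⁵)²)) · ((x²)²)) · ((y³)²)) · (y²)) · y⁵    [power of a product]
= (((((y⁻⁴ · ((x³)²)) · ((x⁵)²)) · ((x²)²)) · ((y³)²)) · (y²)) · y⁵    [power of a power]
= (((((y⁻⁴ · x⁶) · ((x⁵)²)) · ((x²)²)) · ((y³)²)) · (y²)) · y⁵    [power of a power]
= (((((y⁻⁴ · x⁶) · x¹⁰) · ((x²)²)) · ((y³)²)) · (y²)) · y⁵    [power of a power]
= (((((y⁻⁴ · x⁶) · x¹⁰) · x⁴) · ((y³)²)) · (y²)) · y⁵    [power of a power]
= (((((y⁻⁴ · x⁶) · x¹⁰) · x⁴) · y⁶) · (y²)) · y⁵    [power of a power]
= x²⁰·y⁹    [product of powers]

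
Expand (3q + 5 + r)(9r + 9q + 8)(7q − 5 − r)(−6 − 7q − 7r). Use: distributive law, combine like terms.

−4640q^2r − 2898q^3r − 1764q^2r^2 + 1858qr − 330qr^2 − 126qr^3 − 3570q^3 − 1323q^4 − 1633q^2 + 1790q + 3230r + 2723r^2 + 740r^3 + 1200 + 63r^4

(3q + 5 + r)(9r + 9q + 8)(7q − 5 − r)(−6 − 7q − 7r)
= (27qr + 27q^2 + 24q + 45r + 45q + 40 + 9r^2 + 9qr + 8r)(7q − 5 − r)(−6 − 7q − 7r)    [distributive law]
= (36qr + 27q^2 + 69q + 53r + 40 + 9r^2)(7q − 5 − r)(−6 − 7q − 7r)    [combine like terms]
= (252q^2r − 180qr − 36qr^2 + 189q^3 − 135q^2 − 27q^2r + 483q^2 − 345q − 69qr + 371qr − 265r − 53r^2 + 280q − 200 − 40r + 63qr^2 − 45r^2 − 9r^3)(−6 − 7q − 7r)    [distributive law]
= (225q^2r + 122qr + 27qr^2 + 189q^3 + 348q^2 − 65q − 305r − 98r^2 − 200 − 9r^3)(−6 − 7q − 7r)    [combine like terms]
= −1350q^2r − 1575q^3r − 1575q^2r^2 − 732qr − 854q^2r − 854qr^2 − 162qr^2 − 189q^2r^2 − 189qr^3 − 1134q^3 − 1323q^4 − 1323q^3r − 2088q^2 − 2436q^3 − 2436q^2r + 390q + 455q^2 + 455qr + 1830r + 2135qr + 2135r^2 + 588r^2 + 686qr^2 + 686r^3 + 1200 + 1400q + 1400r + 54r^3 + 63qr^3 + 63r^4    [distributive law]
= −4640q^2r − 2898q^3r − 1764q^2r^2 + 1858qr − 330qr^2 − 126qr^3 − 3570q^3 − 1323q^4 − 1633q^2 + 1790q + 3230r + 2723r^2 + 740r^3 + 1200 + 63r^4    [combine like terms]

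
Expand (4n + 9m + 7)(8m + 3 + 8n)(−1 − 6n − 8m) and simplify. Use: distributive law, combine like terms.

(4n + 9m + 7)(8m + 3 + 8n)(−1 − 6n − 8m)
= (32mn + 12n + 32n^2 + 72m^2 + 27m + 72mn + 56m + 21 + 56n)(−1 − 6n − 8m)    [distributive law]
= (104mn + 68n + 32n^2 + 72m^2 + 83m + 21)(−1 − 6n − 8m)    [combine like terms]
= −104mn − 624mn^2 − 832m^2n − 68n − 408n^2 − 544mn − 32n^2 − 192n^3 − 256mn^2 − 72m^2 − 432m^2n − 576m^3 − 83m − 498mn − 664m^2 − 21 − 126n − 168m    [distributive law]
= −1146mn − 880mn^2 − 1264m^2n − 194n − 440n^2 − 192n^3 − 736m^2 − 576m^3 − 251m − 21    [combine like terms]

−1146mn − 880mn^2 − 1264m^2n − 194n − 440n^2 − 192n^3 − 736m^2 − 576m^3 − 251m − 21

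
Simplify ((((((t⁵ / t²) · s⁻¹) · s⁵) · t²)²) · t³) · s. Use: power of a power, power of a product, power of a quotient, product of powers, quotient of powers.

((((((t⁵ / t²) · s⁻¹) · s⁵) · t²)²) · t³) · s
= ((((((t⁵ / t²) · s⁻¹) · s⁵)²) · ((t²)²)) · t³) · s    [power of a product]
= ((((((t⁵ / t²) · s⁻¹)²) · ((s⁵)²)) · ((t²)²)) · t³) · s    [power of a product]
= ((((((t⁵ / t²)²) · ((s⁻¹)²)) · ((s⁵)²)) · ((t²)²)) · t³) · s    [power of a product]
= (((((((t⁵)²) / ((t²)²)) · ((s⁻¹)²)) · ((s⁵)²)) · ((t²)²)) · t³) · s    [power of a quotient]
= (((((t¹⁰ / ((t²)²)) · ((s⁻¹)²)) · ((s⁵)²)) · ((t²)²)) · t³) · s    [power of a power]
= (((((t¹⁰ / t⁴) · ((s⁻¹)²)) · ((s⁵)²)) · ((t²)²)) · t³) · s    [power of a power]
= ((((t⁶ · ((s⁻¹)²)) · ((s⁵)²)) · ((t²)²)) · t³) · s    [quotient of powers]
= ((((t⁶ · s⁻²) · ((s⁵)²)) · ((t²)²)) · t³) · s    [power of a power]
= ((((t⁶ · s⁻²) · s¹⁰) · ((t²)²)) · t³) · s    [power of a power]
= ((((t⁶ · s⁻²) · s¹⁰) · t⁴) · t³) · s    [power of a power]
= s⁹t¹³    [product of powers]

s⁹t¹³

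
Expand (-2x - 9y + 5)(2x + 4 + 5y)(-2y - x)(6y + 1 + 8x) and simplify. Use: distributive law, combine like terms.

(-2x - 9y + 5)(2x + 4 + 5y)(-2y - x)(6y + 1 + 8x)
= (-4x² - 8x - 10xy - 18xy - 36y - 45y² + 10x + 20 + 25y)(-2y - x)(6y + 1 + 8x)    [distributive law]
= (-4x² + 2x - 28xy - 11y - 45y² + 20)(-2y - x)(6y + 1 + 8x)    [combine like terms]
= (8x²y + 4x³ - 4xy - 2x² + 56xy² + 28x²y + 22y² + 11xy + 90y³ + 45xy² - 40y - 20x)(6y + 1 + 8x)    [distributive law]
= (36x²y + 4x³ + 7xy - 2x² + 101xy² + 22y² + 90y³ - 40y - 20x)(6y + 1 + 8x)    [combine like terms]
= 216x²y² + 36x²y + 288x³y + 24x³y + 4x³ + 32x⁴ + 42xy² + 7xy + 56x²y - 12x²y - 2x² - 16x³ + 606xy³ + 101xy² + 808x²y² + 132y³ + 22y² + 176xy² + 540y⁴ + 90y³ + 720xy³ - 240y² - 40y - 320xy - 120xy - 20x - 160x²    [distributive law]
= 1024x²y² + 80x²y + 312x³y - 12x³ + 32x⁴ + 319xy² - 433xy - 162x² + 1326xy³ + 222y³ - 218y² + 540y⁴ - 40y - 20x    [combine like terms]

1024x²y² + 80x²y + 312x³y - 12x³ + 32x⁴ + 319xy² - 433xy - 162x² + 1326xy³ + 222y³ - 218y² + 540y⁴ - 40y - 20x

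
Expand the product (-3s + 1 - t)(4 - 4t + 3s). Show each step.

(-3s + 1 - t)(4 - 4t + 3s)
= -12s + 12st - 9s² + 4 - 4t + 3s - 4t + 4t² - 3st    [distributive law]
= -9s + 9st - 9s² + 4 - 8t + 4t²    [combine like terms]

-9s + 9st - 9s² + 4 - 8t + 4t²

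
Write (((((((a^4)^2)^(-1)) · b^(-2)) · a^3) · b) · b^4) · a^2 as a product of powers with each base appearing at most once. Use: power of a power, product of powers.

(((((((a^4)^2)^(-1)) · b^(-2)) · a^3) · b) · b^4) · a^2
= ((((((a^4)^(-2)) · b^(-2)) · a^3) · b) · b^4) · a^2    [power of a power]
= ((((a^(-8) · b^(-2)) · a^3) · b) · b^4) · a^2    [power of a power]
= a^(-3)·b^3    [product of powers]

a^(-3)·b^3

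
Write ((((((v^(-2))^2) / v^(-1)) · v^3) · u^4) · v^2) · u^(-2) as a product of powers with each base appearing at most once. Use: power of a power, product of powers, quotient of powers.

((((((v^(-2))^2) / v^(-1)) · v^3) · u^4) · v^2) · u^(-2)
= ((((v^(-4) / v^(-1)) · v^3) · u^4) · v^2) · u^(-2)    [power of a power]
= (((v^(-3) · v^3) · u^4) · v^2) · u^(-2)    [quotient of powers]
= ((v^0 · u^4) · v^2) · u^(-2)    [product of powers]
= u^2v^2    [product of powers]

u^2v^2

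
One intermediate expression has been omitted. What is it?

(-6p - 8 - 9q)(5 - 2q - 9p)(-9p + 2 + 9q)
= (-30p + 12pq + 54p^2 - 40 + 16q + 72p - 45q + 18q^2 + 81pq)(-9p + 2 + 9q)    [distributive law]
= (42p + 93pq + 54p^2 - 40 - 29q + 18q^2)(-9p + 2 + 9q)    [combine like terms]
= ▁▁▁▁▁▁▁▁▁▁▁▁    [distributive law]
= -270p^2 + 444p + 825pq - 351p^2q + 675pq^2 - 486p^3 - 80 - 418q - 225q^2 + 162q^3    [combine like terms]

By distributive law:

-378p^2 + 84p + 378pq - 837p^2q + 186pq + 837pq^2 - 486p^3 + 108p^2 + 486p^2q + 360p - 80 - 360q + 261pq - 58q - 261q^2 - 162pq^2 + 36q^2 + 162q^3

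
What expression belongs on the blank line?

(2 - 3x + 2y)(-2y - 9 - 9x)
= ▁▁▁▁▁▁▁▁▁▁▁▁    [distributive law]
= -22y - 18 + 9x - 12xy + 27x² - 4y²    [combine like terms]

Applying distributive law to the line above:

-4y - 18 - 18x + 6xy + 27x + 27x² - 4y² - 18y - 18xy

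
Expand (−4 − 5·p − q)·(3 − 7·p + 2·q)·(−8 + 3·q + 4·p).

(−4 − 5·p − q)·(3 − 7·p + 2·q)·(−8 + 3·q + 4·p)
= (−12 + 28·p − 8·q − 15·p + 35·p^2 − 10·p·q − 3·q + 7·p·q − 2·q^2)·(−8 + 3·q + 4·p)    [distributive law]
= (−12 + 13·p − 11·q + 35·p^2 − 3·p·q − 2·q^2)·(−8 + 3·q + 4·p)    [combine like terms]
= 96 − 36·q − 48·p − 104·p + 39·p·q + 52·p^2 + 88·q − 33·q^2 − 44·p·q − 280·p^2 + 105·p^2·q + 140·p^3 + 24·p·q − 9·p·q^2 − 12·p^2·q + 16·q^2 − 6·q^3 − 8·p·q^2    [distributive law]
= 96 + 52·q − 152·p + 19·p·q − 228·p^2 − 17·q^2 + 93·p^2·q + 140·p^3 − 17·p·q^2 − 6·q^3    [combine like terms]

96 + 52·q − 152·p + 19·p·q − 228·p^2 − 17·q^2 + 93·p^2·q + 140·p^3 − 17·p·q^2 − 6·q^3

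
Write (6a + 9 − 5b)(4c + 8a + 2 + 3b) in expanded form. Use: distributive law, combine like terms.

(6a + 9 − 5b)(4c + 8a + 2 + 3b)
= 24ac + 48a^2 + 12a + 18ab + 36c + 72a + 18 + 27b − 20bc − 40ab − 10b − 15b^2    [distributive law]
= 24ac + 48a^2 + 84a − 22ab + 36c + 18 + 17b − 20bc − 15b^2    [combine like terms]

24ac + 48a^2 + 84a − 22ab + 36c + 18 + 17b − 20bc − 15b^2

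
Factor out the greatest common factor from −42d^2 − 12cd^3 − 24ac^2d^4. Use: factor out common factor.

−42d^2 − 12cd^3 − 24ac^2d^4
= 6(−7d^2 − 2cd^3 − 4ac^2d^4)    [factor out 6]
= 6d^2(−7 − 2cd − 4ac^2d^2)    [factor out d^2]

6d^2(−7 − 2cd − 4ac^2d^2)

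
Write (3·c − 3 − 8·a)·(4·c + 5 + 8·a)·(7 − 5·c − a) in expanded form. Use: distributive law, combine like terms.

69·c^2 − 60·c^3 + 28·a·c^2 + 96·c + 261·a·c + 328·a^2·c − 105 − 433·a − 384·a^2 + 64·a^3

(3·c − 3 − 8·a)·(4·c + 5 + 8·a)·(7 − 5·c − a)
= (12·c^2 + 15·c + 24·a·c − 12·c − 15 − 24·a − 32·a·c − 40·a − 64·a^2)·(7 − 5·c − a)    [distributive law]
= (12·c^2 + 3·c − 8·a·c − 15 − 64·a − 64·a^2)·(7 − 5·c − a)    [combine like terms]
= 84·c^2 − 60·c^3 − 12·a·c^2 + 21·c − 15·c^2 − 3·a·c − 56·a·c + 40·a·c^2 + 8·a^2·c − 105 + 75·c + 15·a − 448·a + 320·a·c + 64·a^2 − 448·a^2 + 320·a^2·c + 64·a^3    [distributive law]
= 69·c^2 − 60·c^3 + 28·a·c^2 + 96·c + 261·a·c + 328·a^2·c − 105 − 433·a − 384·a^2 + 64·a^3    [combine like terms]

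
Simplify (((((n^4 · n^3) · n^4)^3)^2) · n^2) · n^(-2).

n^66

(((((n^4 · n^3) · n^4)^3)^2) · n^2) · n^(-2)
= ((((n^4 · n^3) · n^4)^6) · n^2) · n^(-2)    [power of a power]
= ((((n^4 · n^3)^6) · ((n^4)^6)) · n^2) · n^(-2)    [power of a product]
= (((((n^4)^6) · ((n^3)^6)) · ((n^4)^6)) · n^2) · n^(-2)    [power of a product]
= (((n^24 · ((n^3)^6)) · ((n^4)^6)) · n^2) · n^(-2)    [power of a power]
= (((n^24 · n^18) · ((n^4)^6)) · n^2) · n^(-2)    [power of a power]
= ((n^42 · ((n^4)^6)) · n^2) · n^(-2)    [product of powers]
= ((n^42 · n^24) · n^2) · n^(-2)    [power of a power]
= (n^66 · n^2) · n^(-2)    [product of powers]
= n^68 · n^(-2)    [product of powers]
= n^66    [product of powers]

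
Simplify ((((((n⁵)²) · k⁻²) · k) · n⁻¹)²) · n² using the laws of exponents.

((((((n⁵)²) · k⁻²) · k) · n⁻¹)²) · n²
= ((((((n⁵)²) · k⁻²) · k)²) · ((n⁻¹)²)) · n²    [power of a product]
= ((((((n⁵)²) · k⁻²)²) · (k²)) · ((n⁻¹)²)) · n²    [power of a product]
= ((((((n⁵)²)²) · ((k⁻²)²)) · (k²)) · ((n⁻¹)²)) · n²    [power of a product]
= (((((n⁵)⁴) · ((k⁻²)²)) · (k²)) · ((n⁻¹)²)) · n²    [power of a power]
= (((n²⁰ · ((k⁻²)²)) · (k²)) · ((n⁻¹)²)) · n²    [power of a power]
= (((n²⁰ · k⁻⁴) · (k²)) · ((n⁻¹)²)) · n²    [power of a power]
= (((n²⁰ · k⁻⁴) · k²) · n⁻²) · n²    [power of a power]
= k⁻²n²⁰    [product of powers]

k⁻²n²⁰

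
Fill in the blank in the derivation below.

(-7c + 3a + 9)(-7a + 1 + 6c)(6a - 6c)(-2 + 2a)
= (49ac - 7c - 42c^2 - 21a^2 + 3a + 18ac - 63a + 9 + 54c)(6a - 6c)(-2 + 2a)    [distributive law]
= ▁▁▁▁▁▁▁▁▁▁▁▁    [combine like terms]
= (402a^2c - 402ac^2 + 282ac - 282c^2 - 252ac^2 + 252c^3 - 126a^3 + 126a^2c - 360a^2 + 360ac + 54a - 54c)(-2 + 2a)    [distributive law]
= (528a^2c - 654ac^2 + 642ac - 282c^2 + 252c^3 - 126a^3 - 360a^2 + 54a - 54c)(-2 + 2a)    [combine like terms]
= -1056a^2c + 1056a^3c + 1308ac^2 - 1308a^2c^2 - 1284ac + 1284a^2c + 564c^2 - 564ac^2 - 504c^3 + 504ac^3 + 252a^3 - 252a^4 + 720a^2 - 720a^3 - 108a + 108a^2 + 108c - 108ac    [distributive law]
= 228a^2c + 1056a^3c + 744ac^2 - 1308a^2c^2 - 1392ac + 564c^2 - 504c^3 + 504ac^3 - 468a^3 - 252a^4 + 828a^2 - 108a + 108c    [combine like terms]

After combine like terms, the bracketed line is:

(67ac + 47c - 42c^2 - 21a^2 - 60a + 9)(6a - 6c)(-2 + 2a)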